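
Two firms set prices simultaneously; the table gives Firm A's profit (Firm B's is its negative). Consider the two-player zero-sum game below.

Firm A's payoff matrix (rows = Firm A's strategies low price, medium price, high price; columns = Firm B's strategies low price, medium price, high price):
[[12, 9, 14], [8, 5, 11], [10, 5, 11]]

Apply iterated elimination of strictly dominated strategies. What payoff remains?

Column high price is strictly dominated by low price for Firm B (12<14, 8<11, 10<11); eliminate high price.
Column low price is strictly dominated by medium price for Firm B (9<12, 5<8, 5<10); eliminate low price.
Row high price is strictly dominated by row low price (9>5); eliminate high price.
Row medium price is strictly dominated by row low price (9>5); eliminate medium price.
Only (low price, medium price) remains, with payoff 9.

9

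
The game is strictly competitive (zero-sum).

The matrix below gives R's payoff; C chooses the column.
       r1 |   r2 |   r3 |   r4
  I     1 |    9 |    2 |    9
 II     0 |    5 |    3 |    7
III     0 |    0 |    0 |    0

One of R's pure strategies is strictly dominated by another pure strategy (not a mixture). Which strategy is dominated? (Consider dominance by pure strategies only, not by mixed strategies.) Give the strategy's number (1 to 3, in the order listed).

3

Compare III with I: 1 > 0, 9 > 0, 2 > 0, 9 > 0.
So I strictly dominates III for R; III is strictly dominated.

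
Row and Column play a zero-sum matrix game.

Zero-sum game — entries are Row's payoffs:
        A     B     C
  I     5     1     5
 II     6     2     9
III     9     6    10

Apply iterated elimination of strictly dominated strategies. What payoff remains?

Row II is strictly dominated by row III (9>6, 6>2, 10>9); eliminate II.
Row I is strictly dominated by row III (9>5, 6>1, 10>5); eliminate I.
Column A is strictly dominated by B for Column (6<9); eliminate A.
Column C is strictly dominated by B for Column (6<10); eliminate C.
Only (III, B) remains, with payoff 6.

6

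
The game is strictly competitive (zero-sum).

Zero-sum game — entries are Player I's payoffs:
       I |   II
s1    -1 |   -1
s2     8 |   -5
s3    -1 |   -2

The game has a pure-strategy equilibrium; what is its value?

Row minima: -1, -5, -2 → Player I's maximin is -1.
Column maxima: 8, -1 → Player II's minimax is -1.
They coincide at (s1, II), so the value is -1.

-1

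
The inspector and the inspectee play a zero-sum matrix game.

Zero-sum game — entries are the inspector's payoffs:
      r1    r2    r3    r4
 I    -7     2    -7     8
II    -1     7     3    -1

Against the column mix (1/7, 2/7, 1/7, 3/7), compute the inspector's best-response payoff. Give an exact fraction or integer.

I: (-7)·(1/7) + (2)·(2/7) + (-7)·(1/7) + (8)·(3/7) = 2.
II: (-1)·(1/7) + (7)·(2/7) + (3)·(1/7) + (-1)·(3/7) = 13/7.
The best pure response is I with expected payoff 2.

2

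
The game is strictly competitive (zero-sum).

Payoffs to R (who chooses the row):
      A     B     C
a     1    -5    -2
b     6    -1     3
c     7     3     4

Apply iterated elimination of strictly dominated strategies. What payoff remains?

Row b is strictly dominated by row c (7>6, 3>-1, 4>3); eliminate b.
Column C is strictly dominated by B for C (-5<-2, 3<4); eliminate C.
Row a is strictly dominated by row c (7>1, 3>-5); eliminate a.
Column A is strictly dominated by B for C (3<7); eliminate A.
Only (c, B) remains, with payoff 3.

3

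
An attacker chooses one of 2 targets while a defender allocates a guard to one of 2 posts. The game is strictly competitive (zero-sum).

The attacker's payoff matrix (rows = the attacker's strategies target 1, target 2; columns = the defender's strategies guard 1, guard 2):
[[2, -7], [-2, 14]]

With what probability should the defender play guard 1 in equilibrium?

Row minima are -7 and -2, so the attacker's maximin is -2; column maxima are 2 and 14, so the defender's minimax is 2. These differ, so the equilibrium is in mixed strategies.
Let the defender play guard 1 with probability q. The attacker is indifferent when 2q − 7(1−q) = −2q + 14(1−q), giving q = 21/25.

21/25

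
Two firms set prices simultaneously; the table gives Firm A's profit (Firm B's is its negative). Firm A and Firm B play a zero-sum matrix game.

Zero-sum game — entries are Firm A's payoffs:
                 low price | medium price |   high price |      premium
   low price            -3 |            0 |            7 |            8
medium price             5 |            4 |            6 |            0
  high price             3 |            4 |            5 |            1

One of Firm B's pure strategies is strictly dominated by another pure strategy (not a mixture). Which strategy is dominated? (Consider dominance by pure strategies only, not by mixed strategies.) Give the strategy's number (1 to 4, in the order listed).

3

Firm B prefers columns that give Firm A less. Compare high price with low price: -3 < 7, 5 < 6, 3 < 5.
So low price strictly dominates high price for Firm B; high price is strictly dominated.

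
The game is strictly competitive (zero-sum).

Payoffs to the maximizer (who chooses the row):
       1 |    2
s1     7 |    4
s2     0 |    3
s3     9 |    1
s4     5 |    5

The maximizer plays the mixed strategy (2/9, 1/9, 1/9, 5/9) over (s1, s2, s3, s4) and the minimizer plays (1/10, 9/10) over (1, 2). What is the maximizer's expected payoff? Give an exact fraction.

Against (1/10, 9/10), each row's expected payoff is s1: 43/10; s2: 27/10; s3: 9/5; s4: 5.
Taking the (2/9, 1/9, 1/9, 5/9)-weighted average: (2/9)·(43/10) + (1/9)·(27/10) + (1/9)·(9/5) + (5/9)·(5) = 127/30.

127/30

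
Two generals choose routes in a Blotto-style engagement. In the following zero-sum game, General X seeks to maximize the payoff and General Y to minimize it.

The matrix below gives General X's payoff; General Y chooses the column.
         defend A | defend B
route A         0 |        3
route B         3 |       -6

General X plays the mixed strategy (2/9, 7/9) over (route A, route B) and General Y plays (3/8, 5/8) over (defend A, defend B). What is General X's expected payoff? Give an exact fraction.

Against (3/8, 5/8), each row's expected payoff is route A: 15/8; route B: -21/8.
Taking the (2/9, 7/9)-weighted average: (2/9)·(15/8) + (7/9)·(-21/8) = -13/8.

-13/8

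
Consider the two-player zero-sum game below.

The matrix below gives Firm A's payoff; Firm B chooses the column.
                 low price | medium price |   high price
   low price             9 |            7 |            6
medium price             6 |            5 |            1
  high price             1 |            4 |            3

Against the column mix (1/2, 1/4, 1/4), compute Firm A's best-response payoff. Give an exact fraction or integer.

low price: (9)·(1/2) + (7)·(1/4) + (6)·(1/4) = 31/4.
medium price: (6)·(1/2) + (5)·(1/4) + (1)·(1/4) = 9/2.
high price: (1)·(1/2) + (4)·(1/4) + (3)·(1/4) = 9/4.
The best pure response is low price with expected payoff 31/4.

31/4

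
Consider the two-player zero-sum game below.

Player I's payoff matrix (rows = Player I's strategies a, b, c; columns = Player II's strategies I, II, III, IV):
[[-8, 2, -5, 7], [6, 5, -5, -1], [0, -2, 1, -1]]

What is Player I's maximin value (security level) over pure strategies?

-2

The worst-case payoff for each row is a: -8, b: -5, c: -2.
The best of these is -2.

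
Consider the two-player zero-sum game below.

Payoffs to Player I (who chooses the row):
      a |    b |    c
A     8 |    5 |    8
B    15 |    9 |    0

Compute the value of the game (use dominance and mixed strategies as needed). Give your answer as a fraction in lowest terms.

6

Column a is strictly dominated by b for Player II (it gives Player I more in every row).
The remaining 2×2 game on (A, B) × (b, c) has no saddle point. Let Player I play A with probability p; indifference gives 5p + 9(1−p) = 8p, so p = 3/4.
Similarly Player II's optimal q on b is 2/3, and the value is 5·(2/3) + (8)·(1/3) = 6.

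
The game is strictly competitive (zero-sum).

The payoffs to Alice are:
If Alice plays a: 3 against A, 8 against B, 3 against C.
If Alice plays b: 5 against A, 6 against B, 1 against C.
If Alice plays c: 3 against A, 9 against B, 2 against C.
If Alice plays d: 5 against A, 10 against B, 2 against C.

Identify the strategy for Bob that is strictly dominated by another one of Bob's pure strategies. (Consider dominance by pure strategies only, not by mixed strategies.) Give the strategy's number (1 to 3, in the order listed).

Bob prefers columns that give Alice less. Compare B with A: 3 < 8, 5 < 6, 3 < 9, 5 < 10.
So A strictly dominates B for Bob; B is strictly dominated.

2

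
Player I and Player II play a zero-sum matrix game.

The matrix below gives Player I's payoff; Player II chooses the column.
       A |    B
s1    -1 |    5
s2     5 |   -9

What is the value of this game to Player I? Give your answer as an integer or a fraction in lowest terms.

4/5

Row minima are -1 and -9, so Player I's maximin is -1; column maxima are 5 and 5, so Player II's minimax is 5. These differ, so the equilibrium is in mixed strategies.
Let Player I play s1 with probability p. Player II is indifferent when −p + 5(1−p) = 5p − 9(1−p), giving p = 7/10.
Let Player II play A with probability q. Player I is indifferent when −q + 5(1−q) = 5q − 9(1−q), giving q = 7/10.
The value is -1·(7/10) + (5)·(3/10) = 4/5.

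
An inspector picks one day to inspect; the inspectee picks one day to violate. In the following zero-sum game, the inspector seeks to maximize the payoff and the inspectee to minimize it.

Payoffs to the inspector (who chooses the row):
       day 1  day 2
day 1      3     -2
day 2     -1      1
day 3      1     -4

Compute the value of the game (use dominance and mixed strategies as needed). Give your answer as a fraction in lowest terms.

Row day 3 is strictly dominated by row day 1, so the inspector never plays it.
The remaining 2×2 game on (day 1, day 2) × (day 1, day 2) has no saddle point. Let the inspector play day 1 with probability p; indifference gives 3p − (1−p) = −2p + (1−p), so p = 2/7.
Similarly the inspectee's optimal q on day 1 is 3/7, and the value is 3·(3/7) + (-2)·(4/7) = 1/7.

1/7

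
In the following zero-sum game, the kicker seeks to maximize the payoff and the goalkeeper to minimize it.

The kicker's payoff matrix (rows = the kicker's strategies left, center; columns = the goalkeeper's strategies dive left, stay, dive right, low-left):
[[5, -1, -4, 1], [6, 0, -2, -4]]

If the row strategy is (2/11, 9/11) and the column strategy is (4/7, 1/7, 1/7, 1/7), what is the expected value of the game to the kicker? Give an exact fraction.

194/77

Against (4/7, 1/7, 1/7, 1/7), each row's expected payoff is left: 16/7; center: 18/7.
Taking the (2/11, 9/11)-weighted average: (2/11)·(16/7) + (9/11)·(18/7) = 194/77.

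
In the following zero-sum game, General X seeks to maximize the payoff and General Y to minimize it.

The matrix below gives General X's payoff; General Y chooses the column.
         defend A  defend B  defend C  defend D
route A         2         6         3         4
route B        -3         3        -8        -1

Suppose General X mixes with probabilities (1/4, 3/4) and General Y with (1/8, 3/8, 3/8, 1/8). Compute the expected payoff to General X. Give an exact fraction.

-3/4

Against (1/8, 3/8, 3/8, 1/8), each row's expected payoff is route A: 33/8; route B: -19/8.
Taking the (1/4, 3/4)-weighted average: (1/4)·(33/8) + (3/4)·(-19/8) = -3/4.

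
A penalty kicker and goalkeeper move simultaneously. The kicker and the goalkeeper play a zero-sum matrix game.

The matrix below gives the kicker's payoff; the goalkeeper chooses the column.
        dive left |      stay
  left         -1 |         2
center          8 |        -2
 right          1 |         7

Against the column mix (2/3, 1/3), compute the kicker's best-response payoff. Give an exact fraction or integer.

left: (-1)·(2/3) + (2)·(1/3) = 0.
center: (8)·(2/3) + (-2)·(1/3) = 14/3.
right: (1)·(2/3) + (7)·(1/3) = 3.
The best pure response is center with expected payoff 14/3.

14/3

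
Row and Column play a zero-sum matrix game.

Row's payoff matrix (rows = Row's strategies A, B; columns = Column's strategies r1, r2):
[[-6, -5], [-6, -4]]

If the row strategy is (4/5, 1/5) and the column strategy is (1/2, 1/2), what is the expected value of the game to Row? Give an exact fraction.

Against (1/2, 1/2), each row's expected payoff is A: -11/2; B: -5.
Taking the (4/5, 1/5)-weighted average: (4/5)·(-11/2) + (1/5)·(-5) = -27/5.

-27/5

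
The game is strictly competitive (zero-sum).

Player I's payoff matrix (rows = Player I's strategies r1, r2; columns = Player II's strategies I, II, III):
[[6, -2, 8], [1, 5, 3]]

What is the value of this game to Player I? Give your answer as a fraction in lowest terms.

Column III is strictly dominated by I for Player II (it gives Player I more in every row).
The remaining 2×2 game on (r1, r2) × (I, II) has no saddle point. Let Player I play r1 with probability p; indifference gives 6p + (1−p) = −2p + 5(1−p), so p = 1/3.
Similarly Player II's optimal q on I is 7/12, and the value is 6·(7/12) + (-2)·(5/12) = 8/3.

8/3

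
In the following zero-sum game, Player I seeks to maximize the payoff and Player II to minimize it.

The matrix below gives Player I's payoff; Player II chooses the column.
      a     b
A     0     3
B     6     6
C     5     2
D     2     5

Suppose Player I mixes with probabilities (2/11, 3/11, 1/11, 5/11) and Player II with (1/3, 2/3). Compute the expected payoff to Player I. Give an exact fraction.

Against (1/3, 2/3), each row's expected payoff is A: 2; B: 6; C: 3; D: 4.
Taking the (2/11, 3/11, 1/11, 5/11)-weighted average: (2/11)·(2) + (3/11)·(6) + (1/11)·(3) + (5/11)·(4) = 45/11.

45/11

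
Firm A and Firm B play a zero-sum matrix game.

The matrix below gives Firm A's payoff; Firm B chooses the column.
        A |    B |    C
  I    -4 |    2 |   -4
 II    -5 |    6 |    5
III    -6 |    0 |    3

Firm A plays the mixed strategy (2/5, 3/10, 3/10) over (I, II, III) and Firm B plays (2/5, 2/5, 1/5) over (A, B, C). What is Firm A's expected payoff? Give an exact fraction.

Against (2/5, 2/5, 1/5), each row's expected payoff is I: -8/5; II: 7/5; III: -9/5.
Taking the (2/5, 3/10, 3/10)-weighted average: (2/5)·(-8/5) + (3/10)·(7/5) + (3/10)·(-9/5) = -19/25.

-19/25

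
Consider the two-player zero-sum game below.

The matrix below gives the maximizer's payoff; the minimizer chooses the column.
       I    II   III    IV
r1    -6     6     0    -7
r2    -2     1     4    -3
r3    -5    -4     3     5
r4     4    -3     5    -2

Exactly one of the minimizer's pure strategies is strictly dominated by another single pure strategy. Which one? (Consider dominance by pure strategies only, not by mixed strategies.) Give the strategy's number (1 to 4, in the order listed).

The minimizer prefers columns that give the maximizer less. Compare III with I: -6 < 0, -2 < 4, -5 < 3, 4 < 5.
So I strictly dominates III for the minimizer; III is strictly dominated.

3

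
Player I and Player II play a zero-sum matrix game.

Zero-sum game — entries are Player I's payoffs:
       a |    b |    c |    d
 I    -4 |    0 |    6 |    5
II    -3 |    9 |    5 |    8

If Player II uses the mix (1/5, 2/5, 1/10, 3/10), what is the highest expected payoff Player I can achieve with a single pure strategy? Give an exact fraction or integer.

I: (-4)·(1/5) + (0)·(2/5) + (6)·(1/10) + (5)·(3/10) = 13/10.
II: (-3)·(1/5) + (9)·(2/5) + (5)·(1/10) + (8)·(3/10) = 59/10.
The best pure response is II with expected payoff 59/10.

59/10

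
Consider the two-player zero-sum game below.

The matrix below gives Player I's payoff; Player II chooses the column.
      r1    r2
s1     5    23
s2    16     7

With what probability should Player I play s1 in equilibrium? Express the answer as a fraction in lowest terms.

Row minima are 5 and 7, so Player I's maximin is 7; column maxima are 16 and 23, so Player II's minimax is 16. These differ, so the equilibrium is in mixed strategies.
Let Player I play s1 with probability p. Player II is indifferent when 5p + 16(1−p) = 23p + 7(1−p), giving p = 1/3.

1/3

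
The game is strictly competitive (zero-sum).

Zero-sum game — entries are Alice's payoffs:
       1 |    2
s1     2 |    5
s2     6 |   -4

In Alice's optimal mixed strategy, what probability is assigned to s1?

10/13

Row minima are 2 and -4, so Alice's maximin is 2; column maxima are 6 and 5, so Bob's minimax is 5. These differ, so the equilibrium is in mixed strategies.
Let Alice play s1 with probability p. Bob is indifferent when 2p + 6(1−p) = 5p − 4(1−p), giving p = 10/13.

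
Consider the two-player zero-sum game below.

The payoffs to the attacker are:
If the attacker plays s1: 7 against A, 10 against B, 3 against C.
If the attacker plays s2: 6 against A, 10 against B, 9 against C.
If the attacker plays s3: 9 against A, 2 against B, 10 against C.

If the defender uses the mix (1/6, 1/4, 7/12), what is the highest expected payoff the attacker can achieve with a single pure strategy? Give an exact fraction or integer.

s1: (7)·(1/6) + (10)·(1/4) + (3)·(7/12) = 65/12.
s2: (6)·(1/6) + (10)·(1/4) + (9)·(7/12) = 35/4.
s3: (9)·(1/6) + (2)·(1/4) + (10)·(7/12) = 47/6.
The best pure response is s2 with expected payoff 35/4.

35/4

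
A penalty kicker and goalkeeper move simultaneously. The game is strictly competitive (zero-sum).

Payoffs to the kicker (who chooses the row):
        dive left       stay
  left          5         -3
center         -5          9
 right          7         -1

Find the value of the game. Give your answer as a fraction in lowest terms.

29/11

Row left is strictly dominated by row right, so the kicker never plays it.
The remaining 2×2 game on (center, right) × (dive left, stay) has no saddle point. Let the kicker play center with probability p; indifference gives −5p + 7(1−p) = 9p − (1−p), so p = 4/11.
Similarly the goalkeeper's optimal q on dive left is 5/11, and the value is -5·(5/11) + (9)·(6/11) = 29/11.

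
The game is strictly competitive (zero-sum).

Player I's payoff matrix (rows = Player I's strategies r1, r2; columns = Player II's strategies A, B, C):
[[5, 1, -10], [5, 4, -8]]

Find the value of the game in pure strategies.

Row minima: -10, -8 → Player I's maximin is -8.
Column maxima: 5, 4, -8 → Player II's minimax is -8.
They coincide at (r2, C), so the value is -8.

-8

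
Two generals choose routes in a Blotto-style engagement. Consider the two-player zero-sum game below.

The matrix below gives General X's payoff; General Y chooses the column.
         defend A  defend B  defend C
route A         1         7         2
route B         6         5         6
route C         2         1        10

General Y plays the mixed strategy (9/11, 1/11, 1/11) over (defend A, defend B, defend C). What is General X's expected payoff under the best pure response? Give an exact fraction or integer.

route A: (1)·(9/11) + (7)·(1/11) + (2)·(1/11) = 18/11.
route B: (6)·(9/11) + (5)·(1/11) + (6)·(1/11) = 65/11.
route C: (2)·(9/11) + (1)·(1/11) + (10)·(1/11) = 29/11.
The best pure response is route B with expected payoff 65/11.

65/11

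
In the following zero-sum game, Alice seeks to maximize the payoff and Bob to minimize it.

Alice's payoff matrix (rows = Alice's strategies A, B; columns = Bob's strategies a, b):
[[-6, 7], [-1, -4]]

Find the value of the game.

-31/16

Row minima are -6 and -4, so Alice's maximin is -4; column maxima are -1 and 7, so Bob's minimax is -1. These differ, so the equilibrium is in mixed strategies.
Let Alice play A with probability p. Bob is indifferent when −6p − (1−p) = 7p − 4(1−p), giving p = 3/16.
Let Bob play a with probability q. Alice is indifferent when −6q + 7(1−q) = −q − 4(1−q), giving q = 11/16.
The value is -6·(11/16) + (7)·(5/16) = -31/16.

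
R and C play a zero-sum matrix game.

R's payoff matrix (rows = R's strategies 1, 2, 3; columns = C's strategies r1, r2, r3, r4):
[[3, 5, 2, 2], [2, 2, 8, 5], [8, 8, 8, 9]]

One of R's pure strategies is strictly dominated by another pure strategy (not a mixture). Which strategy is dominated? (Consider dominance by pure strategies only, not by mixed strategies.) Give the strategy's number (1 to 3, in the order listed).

Compare 1 with 3: 8 > 3, 8 > 5, 8 > 2, 9 > 2.
So 3 strictly dominates 1 for R; 1 is strictly dominated.

1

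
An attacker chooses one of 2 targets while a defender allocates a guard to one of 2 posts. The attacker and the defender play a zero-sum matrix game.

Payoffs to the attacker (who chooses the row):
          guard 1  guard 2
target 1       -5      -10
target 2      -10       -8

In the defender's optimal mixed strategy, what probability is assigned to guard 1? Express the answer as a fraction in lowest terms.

2/7

Row minima are -10 and -10, so the attacker's maximin is -10; column maxima are -5 and -8, so the defender's minimax is -8. These differ, so the equilibrium is in mixed strategies.
Let the defender play guard 1 with probability q. The attacker is indifferent when −5q − 10(1−q) = −10q − 8(1−q), giving q = 2/7.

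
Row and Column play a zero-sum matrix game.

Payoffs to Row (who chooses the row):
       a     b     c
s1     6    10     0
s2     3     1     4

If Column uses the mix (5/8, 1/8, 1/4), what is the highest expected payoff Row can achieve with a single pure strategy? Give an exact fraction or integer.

5

s1: (6)·(5/8) + (10)·(1/8) + (0)·(1/4) = 5.
s2: (3)·(5/8) + (1)·(1/8) + (4)·(1/4) = 3.
The best pure response is s1 with expected payoff 5.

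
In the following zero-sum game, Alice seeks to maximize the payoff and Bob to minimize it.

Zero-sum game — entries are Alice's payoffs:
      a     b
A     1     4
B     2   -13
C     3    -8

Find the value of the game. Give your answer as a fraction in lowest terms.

10/7

Row B is strictly dominated by row C, so Alice never plays it.
The remaining 2×2 game on (A, C) × (a, b) has no saddle point. Let Alice play A with probability p; indifference gives p + 3(1−p) = 4p − 8(1−p), so p = 11/14.
Similarly Bob's optimal q on a is 6/7, and the value is 1·(6/7) + (4)·(1/7) = 10/7.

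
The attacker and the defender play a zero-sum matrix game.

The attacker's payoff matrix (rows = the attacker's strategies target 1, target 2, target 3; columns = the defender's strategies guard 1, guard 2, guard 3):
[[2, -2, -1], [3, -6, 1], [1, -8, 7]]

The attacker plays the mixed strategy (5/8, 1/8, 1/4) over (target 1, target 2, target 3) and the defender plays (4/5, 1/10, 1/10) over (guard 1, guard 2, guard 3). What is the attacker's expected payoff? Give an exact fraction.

Against (4/5, 1/10, 1/10), each row's expected payoff is target 1: 13/10; target 2: 19/10; target 3: 7/10.
Taking the (5/8, 1/8, 1/4)-weighted average: (5/8)·(13/10) + (1/8)·(19/10) + (1/4)·(7/10) = 49/40.

49/40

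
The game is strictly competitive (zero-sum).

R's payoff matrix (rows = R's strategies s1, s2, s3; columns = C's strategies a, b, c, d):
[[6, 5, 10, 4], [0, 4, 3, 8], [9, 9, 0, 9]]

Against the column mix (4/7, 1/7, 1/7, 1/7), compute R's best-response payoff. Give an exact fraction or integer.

s1: (6)·(4/7) + (5)·(1/7) + (10)·(1/7) + (4)·(1/7) = 43/7.
s2: (0)·(4/7) + (4)·(1/7) + (3)·(1/7) + (8)·(1/7) = 15/7.
s3: (9)·(4/7) + (9)·(1/7) + (0)·(1/7) + (9)·(1/7) = 54/7.
The best pure response is s3 with expected payoff 54/7.

54/7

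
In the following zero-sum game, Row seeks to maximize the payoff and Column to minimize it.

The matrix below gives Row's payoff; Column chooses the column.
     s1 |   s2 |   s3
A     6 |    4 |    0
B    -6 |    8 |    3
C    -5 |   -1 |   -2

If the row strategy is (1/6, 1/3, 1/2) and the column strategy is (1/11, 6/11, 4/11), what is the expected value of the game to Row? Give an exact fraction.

27/22

Against (1/11, 6/11, 4/11), each row's expected payoff is A: 30/11; B: 54/11; C: -19/11.
Taking the (1/6, 1/3, 1/2)-weighted average: (1/6)·(30/11) + (1/3)·(54/11) + (1/2)·(-19/11) = 27/22.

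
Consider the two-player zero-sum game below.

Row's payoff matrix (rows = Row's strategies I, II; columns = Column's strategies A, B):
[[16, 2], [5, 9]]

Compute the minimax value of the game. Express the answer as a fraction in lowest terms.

Row minima are 2 and 5, so Row's maximin is 5; column maxima are 16 and 9, so Column's minimax is 9. These differ, so the equilibrium is in mixed strategies.
Let Row play I with probability p. Column is indifferent when 16p + 5(1−p) = 2p + 9(1−p), giving p = 2/9.
Let Column play A with probability q. Row is indifferent when 16q + 2(1−q) = 5q + 9(1−q), giving q = 7/18.
The value is 16·(7/18) + (2)·(11/18) = 67/9.

67/9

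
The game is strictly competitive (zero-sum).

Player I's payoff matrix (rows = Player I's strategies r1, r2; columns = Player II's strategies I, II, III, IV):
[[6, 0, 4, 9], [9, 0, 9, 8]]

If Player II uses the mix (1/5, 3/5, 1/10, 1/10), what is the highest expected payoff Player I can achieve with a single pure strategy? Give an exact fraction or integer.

r1: (6)·(1/5) + (0)·(3/5) + (4)·(1/10) + (9)·(1/10) = 5/2.
r2: (9)·(1/5) + (0)·(3/5) + (9)·(1/10) + (8)·(1/10) = 7/2.
The best pure response is r2 with expected payoff 7/2.

7/2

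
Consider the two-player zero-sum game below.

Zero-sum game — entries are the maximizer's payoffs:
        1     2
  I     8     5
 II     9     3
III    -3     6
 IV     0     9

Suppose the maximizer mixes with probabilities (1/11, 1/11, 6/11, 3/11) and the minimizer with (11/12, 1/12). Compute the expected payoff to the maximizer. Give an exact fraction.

5/11

Against (11/12, 1/12), each row's expected payoff is I: 31/4; II: 17/2; III: -9/4; IV: 3/4.
Taking the (1/11, 1/11, 6/11, 3/11)-weighted average: (1/11)·(31/4) + (1/11)·(17/2) + (6/11)·(-9/4) + (3/11)·(3/4) = 5/11.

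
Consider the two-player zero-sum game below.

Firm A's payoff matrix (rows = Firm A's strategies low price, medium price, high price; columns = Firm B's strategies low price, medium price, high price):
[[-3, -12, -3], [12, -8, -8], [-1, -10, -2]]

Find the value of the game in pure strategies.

Row minima: -12, -8, -10 → Firm A's maximin is -8.
Column maxima: 12, -8, -2 → Firm B's minimax is -8.
They coincide at (medium price, medium price), so the value is -8.

-8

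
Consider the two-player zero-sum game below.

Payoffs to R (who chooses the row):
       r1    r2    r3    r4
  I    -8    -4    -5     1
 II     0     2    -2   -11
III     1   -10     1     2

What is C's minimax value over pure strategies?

The worst case (largest entry) in each column is r1: 1, r2: 2, r3: 1, r4: 2.
The best (smallest) of these is 1.

1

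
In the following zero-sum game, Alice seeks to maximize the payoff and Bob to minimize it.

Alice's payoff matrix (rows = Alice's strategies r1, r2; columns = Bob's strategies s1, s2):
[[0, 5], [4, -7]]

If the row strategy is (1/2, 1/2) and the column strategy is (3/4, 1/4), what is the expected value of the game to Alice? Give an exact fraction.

5/4

Against (3/4, 1/4), each row's expected payoff is r1: 5/4; r2: 5/4.
Taking the (1/2, 1/2)-weighted average: (1/2)·(5/4) + (1/2)·(5/4) = 5/4.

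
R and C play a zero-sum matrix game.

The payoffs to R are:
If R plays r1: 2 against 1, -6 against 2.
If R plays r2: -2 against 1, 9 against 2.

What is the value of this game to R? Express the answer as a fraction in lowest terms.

6/19

Row minima are -6 and -2, so R's maximin is -2; column maxima are 2 and 9, so C's minimax is 2. These differ, so the equilibrium is in mixed strategies.
Let R play r1 with probability p. C is indifferent when 2p − 2(1−p) = −6p + 9(1−p), giving p = 11/19.
Let C play 1 with probability q. R is indifferent when 2q − 6(1−q) = −2q + 9(1−q), giving q = 15/19.
The value is 2·(15/19) + (-6)·(4/19) = 6/19.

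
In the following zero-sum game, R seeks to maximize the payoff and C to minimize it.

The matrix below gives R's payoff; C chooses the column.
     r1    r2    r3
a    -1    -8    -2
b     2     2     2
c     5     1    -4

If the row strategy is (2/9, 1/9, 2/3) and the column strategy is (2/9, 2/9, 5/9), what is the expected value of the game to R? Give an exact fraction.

-86/81

Against (2/9, 2/9, 5/9), each row's expected payoff is a: -28/9; b: 2; c: -8/9.
Taking the (2/9, 1/9, 2/3)-weighted average: (2/9)·(-28/9) + (1/9)·(2) + (2/3)·(-8/9) = -86/81.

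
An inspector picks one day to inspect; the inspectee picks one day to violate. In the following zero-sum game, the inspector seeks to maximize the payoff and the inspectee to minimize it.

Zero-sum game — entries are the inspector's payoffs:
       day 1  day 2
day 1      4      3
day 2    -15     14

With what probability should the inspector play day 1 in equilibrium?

29/30

Row minima are 3 and -15, so the inspector's maximin is 3; column maxima are 4 and 14, so the inspectee's minimax is 4. These differ, so the equilibrium is in mixed strategies.
Let the inspector play day 1 with probability p. The inspectee is indifferent when 4p − 15(1−p) = 3p + 14(1−p), giving p = 29/30.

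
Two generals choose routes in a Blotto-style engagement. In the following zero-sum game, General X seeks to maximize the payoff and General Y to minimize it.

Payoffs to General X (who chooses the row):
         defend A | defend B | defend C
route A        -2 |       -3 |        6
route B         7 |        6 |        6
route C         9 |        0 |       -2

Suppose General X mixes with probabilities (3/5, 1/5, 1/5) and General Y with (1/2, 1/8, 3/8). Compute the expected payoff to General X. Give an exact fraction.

103/40

Against (1/2, 1/8, 3/8), each row's expected payoff is route A: 7/8; route B: 13/2; route C: 15/4.
Taking the (3/5, 1/5, 1/5)-weighted average: (3/5)·(7/8) + (1/5)·(13/2) + (1/5)·(15/4) = 103/40.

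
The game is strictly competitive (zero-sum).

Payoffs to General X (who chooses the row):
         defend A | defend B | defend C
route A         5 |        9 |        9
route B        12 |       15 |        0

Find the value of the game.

27/4

Column defend B is strictly dominated by defend A for General Y (it gives General X more in every row).
The remaining 2×2 game on (route A, route B) × (defend A, defend C) has no saddle point. Let General X play route A with probability p; indifference gives 5p + 12(1−p) = 9p, so p = 3/4.
Similarly General Y's optimal q on defend A is 9/16, and the value is 5·(9/16) + (9)·(7/16) = 27/4.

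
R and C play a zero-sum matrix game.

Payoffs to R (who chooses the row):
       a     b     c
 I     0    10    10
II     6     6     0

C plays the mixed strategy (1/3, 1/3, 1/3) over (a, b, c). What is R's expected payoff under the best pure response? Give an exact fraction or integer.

20/3

I: (0)·(1/3) + (10)·(1/3) + (10)·(1/3) = 20/3.
II: (6)·(1/3) + (6)·(1/3) + (0)·(1/3) = 4.
The best pure response is I with expected payoff 20/3.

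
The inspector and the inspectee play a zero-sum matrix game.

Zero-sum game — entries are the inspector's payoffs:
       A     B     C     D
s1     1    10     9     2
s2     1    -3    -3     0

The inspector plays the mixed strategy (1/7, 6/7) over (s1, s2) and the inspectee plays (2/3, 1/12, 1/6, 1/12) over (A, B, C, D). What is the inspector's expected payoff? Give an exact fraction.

Against (2/3, 1/12, 1/6, 1/12), each row's expected payoff is s1: 19/6; s2: -1/12.
Taking the (1/7, 6/7)-weighted average: (1/7)·(19/6) + (6/7)·(-1/12) = 8/21.

8/21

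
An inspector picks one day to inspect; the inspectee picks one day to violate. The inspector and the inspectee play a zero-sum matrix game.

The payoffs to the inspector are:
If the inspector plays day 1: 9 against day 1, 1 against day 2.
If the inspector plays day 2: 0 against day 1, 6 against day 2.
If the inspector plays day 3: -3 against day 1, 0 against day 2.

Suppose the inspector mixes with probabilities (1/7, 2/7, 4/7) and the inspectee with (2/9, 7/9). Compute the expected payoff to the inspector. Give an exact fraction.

85/63

Against (2/9, 7/9), each row's expected payoff is day 1: 25/9; day 2: 14/3; day 3: -2/3.
Taking the (1/7, 2/7, 4/7)-weighted average: (1/7)·(25/9) + (2/7)·(14/3) + (4/7)·(-2/3) = 85/63.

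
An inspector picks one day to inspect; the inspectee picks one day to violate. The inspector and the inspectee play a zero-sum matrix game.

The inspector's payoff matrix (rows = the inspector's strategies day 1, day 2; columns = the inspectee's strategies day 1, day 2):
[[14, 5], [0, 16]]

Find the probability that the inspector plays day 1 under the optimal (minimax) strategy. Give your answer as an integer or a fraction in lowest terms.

16/25

Row minima are 5 and 0, so the inspector's maximin is 5; column maxima are 14 and 16, so the inspectee's minimax is 14. These differ, so the equilibrium is in mixed strategies.
Let the inspector play day 1 with probability p. The inspectee is indifferent when 14p = 5p + 16(1−p), giving p = 16/25.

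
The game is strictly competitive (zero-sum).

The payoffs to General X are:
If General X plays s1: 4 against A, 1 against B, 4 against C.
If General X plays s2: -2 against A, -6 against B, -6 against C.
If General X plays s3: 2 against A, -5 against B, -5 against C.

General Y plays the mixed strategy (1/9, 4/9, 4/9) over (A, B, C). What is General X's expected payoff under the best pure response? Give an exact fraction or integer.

8/3

s1: (4)·(1/9) + (1)·(4/9) + (4)·(4/9) = 8/3.
s2: (-2)·(1/9) + (-6)·(4/9) + (-6)·(4/9) = -50/9.
s3: (2)·(1/9) + (-5)·(4/9) + (-5)·(4/9) = -38/9.
The best pure response is s1 with expected payoff 8/3.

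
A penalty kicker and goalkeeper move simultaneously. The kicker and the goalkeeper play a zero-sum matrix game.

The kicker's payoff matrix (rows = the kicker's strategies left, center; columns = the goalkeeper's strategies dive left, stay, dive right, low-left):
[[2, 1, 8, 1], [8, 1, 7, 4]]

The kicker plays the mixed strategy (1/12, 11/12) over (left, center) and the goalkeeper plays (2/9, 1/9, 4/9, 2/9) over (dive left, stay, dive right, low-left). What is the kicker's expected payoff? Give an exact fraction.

Against (2/9, 1/9, 4/9, 2/9), each row's expected payoff is left: 13/3; center: 53/9.
Taking the (1/12, 11/12)-weighted average: (1/12)·(13/3) + (11/12)·(53/9) = 311/54.

311/54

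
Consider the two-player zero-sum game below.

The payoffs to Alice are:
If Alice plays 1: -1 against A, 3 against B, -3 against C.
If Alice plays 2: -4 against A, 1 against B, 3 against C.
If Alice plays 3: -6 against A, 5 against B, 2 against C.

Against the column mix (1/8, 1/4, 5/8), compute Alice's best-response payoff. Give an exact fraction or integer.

1: (-1)·(1/8) + (3)·(1/4) + (-3)·(5/8) = -5/4.
2: (-4)·(1/8) + (1)·(1/4) + (3)·(5/8) = 13/8.
3: (-6)·(1/8) + (5)·(1/4) + (2)·(5/8) = 7/4.
The best pure response is 3 with expected payoff 7/4.

7/4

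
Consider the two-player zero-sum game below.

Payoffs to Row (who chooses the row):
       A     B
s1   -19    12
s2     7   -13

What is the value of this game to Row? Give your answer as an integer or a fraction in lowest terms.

-163/51

Row minima are -19 and -13, so Row's maximin is -13; column maxima are 7 and 12, so Column's minimax is 7. These differ, so the equilibrium is in mixed strategies.
Let Row play s1 with probability p. Column is indifferent when −19p + 7(1−p) = 12p − 13(1−p), giving p = 20/51.
Let Column play A with probability q. Row is indifferent when −19q + 12(1−q) = 7q − 13(1−q), giving q = 25/51.
The value is -19·(25/51) + (12)·(26/51) = -163/51.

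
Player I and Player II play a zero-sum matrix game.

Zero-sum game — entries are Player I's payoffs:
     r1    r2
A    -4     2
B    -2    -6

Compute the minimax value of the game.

-14/5

Row minima are -4 and -6, so Player I's maximin is -4; column maxima are -2 and 2, so Player II's minimax is -2. These differ, so the equilibrium is in mixed strategies.
Let Player I play A with probability p. Player II is indifferent when −4p − 2(1−p) = 2p − 6(1−p), giving p = 2/5.
Let Player II play r1 with probability q. Player I is indifferent when −4q + 2(1−q) = −2q − 6(1−q), giving q = 4/5.
The value is -4·(4/5) + (2)·(1/5) = -14/5.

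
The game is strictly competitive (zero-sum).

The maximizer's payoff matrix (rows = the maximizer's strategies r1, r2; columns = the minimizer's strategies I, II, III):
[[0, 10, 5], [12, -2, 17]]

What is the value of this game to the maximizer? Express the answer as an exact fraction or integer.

Column III is strictly dominated by I for the minimizer (it gives the maximizer more in every row).
The remaining 2×2 game on (r1, r2) × (I, II) has no saddle point. Let the maximizer play r1 with probability p; indifference gives 12(1−p) = 10p − 2(1−p), so p = 7/12.
Similarly the minimizer's optimal q on I is 1/2, and the value is 0·(1/2) + (10)·(1/2) = 5.

5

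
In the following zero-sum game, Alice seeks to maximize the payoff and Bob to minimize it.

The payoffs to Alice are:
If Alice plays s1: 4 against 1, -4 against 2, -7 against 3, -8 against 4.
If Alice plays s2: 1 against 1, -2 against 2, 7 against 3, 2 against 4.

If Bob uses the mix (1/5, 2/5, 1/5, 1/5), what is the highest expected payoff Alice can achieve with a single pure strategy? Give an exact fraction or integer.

s1: (4)·(1/5) + (-4)·(2/5) + (-7)·(1/5) + (-8)·(1/5) = -19/5.
s2: (1)·(1/5) + (-2)·(2/5) + (7)·(1/5) + (2)·(1/5) = 6/5.
The best pure response is s2 with expected payoff 6/5.

6/5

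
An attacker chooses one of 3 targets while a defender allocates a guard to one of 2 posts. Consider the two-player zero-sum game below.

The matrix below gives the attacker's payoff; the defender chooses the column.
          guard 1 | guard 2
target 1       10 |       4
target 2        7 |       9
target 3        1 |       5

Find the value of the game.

31/4

Row target 3 is strictly dominated by row target 2, so the attacker never plays it.
The remaining 2×2 game on (target 1, target 2) × (guard 1, guard 2) has no saddle point. Let the attacker play target 1 with probability p; indifference gives 10p + 7(1−p) = 4p + 9(1−p), so p = 1/4.
Similarly the defender's optimal q on guard 1 is 5/8, and the value is 10·(5/8) + (4)·(3/8) = 31/4.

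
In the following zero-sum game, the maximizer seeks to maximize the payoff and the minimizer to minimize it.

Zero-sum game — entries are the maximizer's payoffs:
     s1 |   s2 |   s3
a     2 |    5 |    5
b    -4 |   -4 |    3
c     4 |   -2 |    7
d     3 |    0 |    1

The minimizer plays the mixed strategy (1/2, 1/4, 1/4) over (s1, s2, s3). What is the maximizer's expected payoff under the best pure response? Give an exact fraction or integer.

7/2

a: (2)·(1/2) + (5)·(1/4) + (5)·(1/4) = 7/2.
b: (-4)·(1/2) + (-4)·(1/4) + (3)·(1/4) = -9/4.
c: (4)·(1/2) + (-2)·(1/4) + (7)·(1/4) = 13/4.
d: (3)·(1/2) + (0)·(1/4) + (1)·(1/4) = 7/4.
The best pure response is a with expected payoff 7/2.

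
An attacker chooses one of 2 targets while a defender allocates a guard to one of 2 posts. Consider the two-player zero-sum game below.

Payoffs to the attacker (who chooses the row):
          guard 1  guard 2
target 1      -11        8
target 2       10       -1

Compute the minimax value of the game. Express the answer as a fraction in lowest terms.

23/10

Row minima are -11 and -1, so the attacker's maximin is -1; column maxima are 10 and 8, so the defender's minimax is 8. These differ, so the equilibrium is in mixed strategies.
Let the attacker play target 1 with probability p. The defender is indifferent when −11p + 10(1−p) = 8p − (1−p), giving p = 11/30.
Let the defender play guard 1 with probability q. The attacker is indifferent when −11q + 8(1−q) = 10q − (1−q), giving q = 3/10.
The value is -11·(3/10) + (8)·(7/10) = 23/10.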